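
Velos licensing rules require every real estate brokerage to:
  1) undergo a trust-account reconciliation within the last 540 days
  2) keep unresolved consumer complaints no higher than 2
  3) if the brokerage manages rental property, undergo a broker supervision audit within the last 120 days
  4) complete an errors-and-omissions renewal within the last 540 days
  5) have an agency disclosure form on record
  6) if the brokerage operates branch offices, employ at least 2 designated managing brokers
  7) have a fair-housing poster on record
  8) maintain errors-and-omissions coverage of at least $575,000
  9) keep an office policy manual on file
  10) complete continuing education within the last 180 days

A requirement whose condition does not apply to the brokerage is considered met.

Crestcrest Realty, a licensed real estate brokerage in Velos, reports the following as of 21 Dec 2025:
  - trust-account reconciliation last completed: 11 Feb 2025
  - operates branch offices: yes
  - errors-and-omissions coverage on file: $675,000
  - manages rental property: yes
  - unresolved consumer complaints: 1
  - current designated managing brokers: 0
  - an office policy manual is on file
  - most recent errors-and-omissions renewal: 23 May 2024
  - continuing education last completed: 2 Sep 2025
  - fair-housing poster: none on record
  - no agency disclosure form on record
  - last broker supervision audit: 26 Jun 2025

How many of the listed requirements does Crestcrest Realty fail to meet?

1. trust-account reconciliation 313 days ago vs limit 540 → met
2. unresolved consumer complaints 1 ≤ 2 → met
3. condition 'manages rental property' holds; broker supervision audit 178 days ago vs limit 120 → not met
4. errors-and-omissions renewal 577 days ago vs limit 540 → not met
5. agency disclosure form absent → not met
6. condition 'operates branch offices' holds; designated managing brokers 0 < 2 → not met
7. fair-housing poster absent → not met
8. errors-and-omissions coverage $675,000 ≥ $575,000 → met
9. office policy manual present → met
10. continuing education 110 days ago vs limit 180 → met
Not met: 5 of 10

5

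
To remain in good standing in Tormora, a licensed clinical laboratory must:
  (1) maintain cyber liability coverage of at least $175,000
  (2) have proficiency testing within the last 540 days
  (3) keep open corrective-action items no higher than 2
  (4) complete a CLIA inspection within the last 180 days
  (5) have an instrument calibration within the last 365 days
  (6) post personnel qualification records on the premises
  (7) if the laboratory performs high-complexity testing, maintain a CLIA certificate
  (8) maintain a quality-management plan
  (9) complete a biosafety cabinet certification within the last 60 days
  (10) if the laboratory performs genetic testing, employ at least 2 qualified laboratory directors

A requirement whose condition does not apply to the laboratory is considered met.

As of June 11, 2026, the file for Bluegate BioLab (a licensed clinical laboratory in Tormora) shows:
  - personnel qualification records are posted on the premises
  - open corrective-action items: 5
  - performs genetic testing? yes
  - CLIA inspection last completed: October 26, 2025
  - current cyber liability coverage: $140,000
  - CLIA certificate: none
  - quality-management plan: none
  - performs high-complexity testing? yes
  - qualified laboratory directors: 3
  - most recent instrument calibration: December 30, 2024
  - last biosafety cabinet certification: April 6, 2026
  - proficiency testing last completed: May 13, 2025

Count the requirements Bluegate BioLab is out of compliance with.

7

1. cyber liability coverage $140,000 < $175,000 → not met
2. proficiency testing 394 days ago vs limit 540 → met
3. open corrective-action items 5 > 2 → not met
4. CLIA inspection 228 days ago vs limit 180 → not met
5. instrument calibration 528 days ago vs limit 365 → not met
6. personnel qualification records present → met
7. condition 'performs high-complexity testing' holds; CLIA certificate absent → not met
8. quality-management plan absent → not met
9. biosafety cabinet certification 66 days ago vs limit 60 → not met
10. condition 'performs genetic testing' holds; qualified laboratory directors 3 ≥ 2 → met
Not met: 7 of 10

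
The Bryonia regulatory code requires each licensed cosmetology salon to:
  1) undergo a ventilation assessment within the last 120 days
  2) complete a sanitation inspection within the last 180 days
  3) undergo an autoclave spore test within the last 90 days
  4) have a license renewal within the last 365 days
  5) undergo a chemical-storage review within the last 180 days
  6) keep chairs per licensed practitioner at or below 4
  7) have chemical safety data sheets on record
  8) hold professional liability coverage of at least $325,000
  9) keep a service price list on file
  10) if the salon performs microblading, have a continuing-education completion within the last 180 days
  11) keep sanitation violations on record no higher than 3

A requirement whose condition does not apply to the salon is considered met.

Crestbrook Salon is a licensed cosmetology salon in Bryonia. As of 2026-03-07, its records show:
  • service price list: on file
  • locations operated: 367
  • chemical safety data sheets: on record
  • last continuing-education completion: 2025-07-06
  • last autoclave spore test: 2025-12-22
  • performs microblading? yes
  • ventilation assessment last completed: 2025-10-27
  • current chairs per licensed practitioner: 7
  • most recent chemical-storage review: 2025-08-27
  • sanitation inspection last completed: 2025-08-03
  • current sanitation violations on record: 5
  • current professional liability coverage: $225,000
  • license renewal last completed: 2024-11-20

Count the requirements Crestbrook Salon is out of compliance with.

1. ventilation assessment 131 days ago vs limit 120 → not met
2. sanitation inspection 216 days ago vs limit 180 → not met
3. autoclave spore test 75 days ago vs limit 90 → met
4. license renewal 472 days ago vs limit 365 → not met
5. chemical-storage review 192 days ago vs limit 180 → not met
6. chairs per licensed practitioner 7 > 4 → not met
7. chemical safety data sheets present → met
8. professional liability coverage $225,000 < $325,000 → not met
9. service price list present → met
10. condition 'performs microblading' holds; continuing-education completion 244 days ago vs limit 180 → not met
11. sanitation violations on record 5 > 3 → not met
Not met: 8 of 11

8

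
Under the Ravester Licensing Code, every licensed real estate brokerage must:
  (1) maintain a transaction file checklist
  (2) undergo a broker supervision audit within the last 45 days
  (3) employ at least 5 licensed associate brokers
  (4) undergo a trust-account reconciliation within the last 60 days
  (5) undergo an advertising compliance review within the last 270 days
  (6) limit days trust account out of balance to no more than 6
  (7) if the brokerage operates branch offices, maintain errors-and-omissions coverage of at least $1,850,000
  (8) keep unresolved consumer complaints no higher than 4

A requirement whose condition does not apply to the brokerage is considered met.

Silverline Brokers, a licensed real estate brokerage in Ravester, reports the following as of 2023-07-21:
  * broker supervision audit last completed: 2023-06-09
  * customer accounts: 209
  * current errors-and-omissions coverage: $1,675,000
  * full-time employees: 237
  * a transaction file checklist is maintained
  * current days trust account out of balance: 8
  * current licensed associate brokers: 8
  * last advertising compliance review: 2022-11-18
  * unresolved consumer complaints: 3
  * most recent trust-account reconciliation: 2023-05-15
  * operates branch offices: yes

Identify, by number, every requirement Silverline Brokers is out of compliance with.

4, 6, 7

1. transaction file checklist present → met
2. broker supervision audit 42 days ago vs limit 45 → met
3. licensed associate brokers 8 ≥ 5 → met
4. trust-account reconciliation 67 days ago vs limit 60 → not met
5. advertising compliance review 245 days ago vs limit 270 → met
6. days trust account out of balance 8 > 6 → not met
7. condition 'operates branch offices' holds; errors-and-omissions coverage $1,675,000 < $1,850,000 → not met
8. unresolved consumer complaints 3 ≤ 4 → met
Not met: 4, 6, 7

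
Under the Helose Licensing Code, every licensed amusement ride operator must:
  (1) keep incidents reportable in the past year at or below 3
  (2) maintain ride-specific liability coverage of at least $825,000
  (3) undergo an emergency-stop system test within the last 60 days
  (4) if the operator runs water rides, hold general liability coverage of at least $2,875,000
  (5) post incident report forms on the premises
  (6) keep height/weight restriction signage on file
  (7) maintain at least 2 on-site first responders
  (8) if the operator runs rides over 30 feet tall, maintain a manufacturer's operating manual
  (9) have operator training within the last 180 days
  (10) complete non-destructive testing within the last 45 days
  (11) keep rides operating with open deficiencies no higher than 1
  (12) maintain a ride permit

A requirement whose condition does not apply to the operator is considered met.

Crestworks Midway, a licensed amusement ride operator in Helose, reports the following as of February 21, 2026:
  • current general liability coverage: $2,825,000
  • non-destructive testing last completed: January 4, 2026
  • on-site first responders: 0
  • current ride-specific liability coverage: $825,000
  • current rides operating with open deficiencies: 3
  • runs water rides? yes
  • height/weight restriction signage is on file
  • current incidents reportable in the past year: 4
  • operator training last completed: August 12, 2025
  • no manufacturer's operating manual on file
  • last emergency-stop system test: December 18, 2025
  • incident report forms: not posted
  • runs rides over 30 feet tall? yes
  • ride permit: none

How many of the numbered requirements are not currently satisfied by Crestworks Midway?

1. incidents reportable in the past year 4 > 3 → not met
2. ride-specific liability coverage $825,000 ≥ $825,000 → met
3. emergency-stop system test 65 days ago vs limit 60 → not met
4. condition 'runs water rides' holds; general liability coverage $2,825,000 < $2,875,000 → not met
5. incident report forms absent → not met
6. height/weight restriction signage present → met
7. on-site first responders 0 < 2 → not met
8. condition 'runs rides over 30 feet tall' holds; manufacturer's operating manual absent → not met
9. operator training 193 days ago vs limit 180 → not met
10. non-destructive testing 48 days ago vs limit 45 → not met
11. rides operating with open deficiencies 3 > 1 → not met
12. ride permit absent → not met
Not met: 10 of 12

10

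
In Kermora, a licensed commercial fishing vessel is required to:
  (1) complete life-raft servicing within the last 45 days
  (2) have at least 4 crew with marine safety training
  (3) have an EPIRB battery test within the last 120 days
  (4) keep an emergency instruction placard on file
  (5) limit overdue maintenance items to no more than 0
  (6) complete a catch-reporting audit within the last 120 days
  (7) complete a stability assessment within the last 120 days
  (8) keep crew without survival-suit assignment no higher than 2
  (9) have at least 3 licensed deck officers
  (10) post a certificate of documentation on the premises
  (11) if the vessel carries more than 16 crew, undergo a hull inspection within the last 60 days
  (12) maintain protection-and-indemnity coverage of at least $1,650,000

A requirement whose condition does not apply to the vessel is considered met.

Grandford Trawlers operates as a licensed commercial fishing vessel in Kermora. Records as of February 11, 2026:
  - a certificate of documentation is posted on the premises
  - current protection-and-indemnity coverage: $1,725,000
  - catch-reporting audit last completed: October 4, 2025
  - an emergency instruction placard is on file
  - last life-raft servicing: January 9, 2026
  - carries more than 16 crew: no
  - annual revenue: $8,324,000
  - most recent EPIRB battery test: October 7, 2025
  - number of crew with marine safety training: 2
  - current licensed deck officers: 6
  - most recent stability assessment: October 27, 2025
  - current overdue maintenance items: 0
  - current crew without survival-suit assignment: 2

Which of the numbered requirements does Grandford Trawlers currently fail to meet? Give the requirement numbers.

1. life-raft servicing 33 days ago vs limit 45 → met
2. crew with marine safety training 2 < 4 → not met
3. EPIRB battery test 127 days ago vs limit 120 → not met
4. emergency instruction placard present → met
5. overdue maintenance items 0 ≤ 0 → met
6. catch-reporting audit 130 days ago vs limit 120 → not met
7. stability assessment 107 days ago vs limit 120 → met
8. crew without survival-suit assignment 2 ≤ 2 → met
9. licensed deck officers 6 ≥ 3 → met
10. certificate of documentation present → met
11. condition 'carries more than 16 crew' does not hold → requirement n/a → met
12. protection-and-indemnity coverage $1,725,000 ≥ $1,650,000 → met
Not met: 2, 3, 6

2, 3, 6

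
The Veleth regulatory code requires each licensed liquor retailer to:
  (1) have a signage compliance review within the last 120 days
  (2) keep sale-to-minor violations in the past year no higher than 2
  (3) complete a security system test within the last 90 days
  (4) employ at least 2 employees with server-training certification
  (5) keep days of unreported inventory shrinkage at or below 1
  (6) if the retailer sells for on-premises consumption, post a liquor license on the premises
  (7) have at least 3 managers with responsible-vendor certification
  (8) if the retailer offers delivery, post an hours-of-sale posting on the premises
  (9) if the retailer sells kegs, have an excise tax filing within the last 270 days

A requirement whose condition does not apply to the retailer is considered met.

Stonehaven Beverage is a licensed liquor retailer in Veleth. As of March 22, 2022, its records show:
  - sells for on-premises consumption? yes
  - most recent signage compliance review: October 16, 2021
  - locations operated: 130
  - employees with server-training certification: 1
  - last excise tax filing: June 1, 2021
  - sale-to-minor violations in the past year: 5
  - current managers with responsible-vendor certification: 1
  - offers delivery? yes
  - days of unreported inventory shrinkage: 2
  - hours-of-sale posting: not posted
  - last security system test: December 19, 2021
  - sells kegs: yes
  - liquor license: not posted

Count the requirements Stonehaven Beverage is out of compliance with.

9

1. signage compliance review 157 days ago vs limit 120 → not met
2. sale-to-minor violations in the past year 5 > 2 → not met
3. security system test 93 days ago vs limit 90 → not met
4. employees with server-training certification 1 < 2 → not met
5. days of unreported inventory shrinkage 2 > 1 → not met
6. condition 'sells for on-premises consumption' holds; liquor license absent → not met
7. managers with responsible-vendor certification 1 < 3 → not met
8. condition 'offers delivery' holds; hours-of-sale posting absent → not met
9. condition 'sells kegs' holds; excise tax filing 294 days ago vs limit 270 → not met
Not met: 9 of 9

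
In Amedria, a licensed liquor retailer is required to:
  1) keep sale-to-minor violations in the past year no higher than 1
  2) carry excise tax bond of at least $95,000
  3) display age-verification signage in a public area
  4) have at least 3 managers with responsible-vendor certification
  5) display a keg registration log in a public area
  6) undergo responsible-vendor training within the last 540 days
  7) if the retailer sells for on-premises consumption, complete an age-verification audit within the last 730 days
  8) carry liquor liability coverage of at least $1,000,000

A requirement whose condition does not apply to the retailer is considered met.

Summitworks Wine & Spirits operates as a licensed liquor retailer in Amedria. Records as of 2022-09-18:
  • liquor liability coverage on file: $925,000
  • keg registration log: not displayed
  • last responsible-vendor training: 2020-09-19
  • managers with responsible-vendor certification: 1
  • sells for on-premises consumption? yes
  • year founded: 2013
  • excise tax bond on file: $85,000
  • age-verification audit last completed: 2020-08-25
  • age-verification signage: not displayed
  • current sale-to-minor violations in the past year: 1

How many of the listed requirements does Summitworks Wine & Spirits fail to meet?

1. sale-to-minor violations in the past year 1 ≤ 1 → met
2. excise tax bond $85,000 < $95,000 → not met
3. age-verification signage absent → not met
4. managers with responsible-vendor certification 1 < 3 → not met
5. keg registration log absent → not met
6. responsible-vendor training 729 days ago vs limit 540 → not met
7. condition 'sells for on-premises consumption' holds; age-verification audit 754 days ago vs limit 730 → not met
8. liquor liability coverage $925,000 < $1,000,000 → not met
Not met: 7 of 8

7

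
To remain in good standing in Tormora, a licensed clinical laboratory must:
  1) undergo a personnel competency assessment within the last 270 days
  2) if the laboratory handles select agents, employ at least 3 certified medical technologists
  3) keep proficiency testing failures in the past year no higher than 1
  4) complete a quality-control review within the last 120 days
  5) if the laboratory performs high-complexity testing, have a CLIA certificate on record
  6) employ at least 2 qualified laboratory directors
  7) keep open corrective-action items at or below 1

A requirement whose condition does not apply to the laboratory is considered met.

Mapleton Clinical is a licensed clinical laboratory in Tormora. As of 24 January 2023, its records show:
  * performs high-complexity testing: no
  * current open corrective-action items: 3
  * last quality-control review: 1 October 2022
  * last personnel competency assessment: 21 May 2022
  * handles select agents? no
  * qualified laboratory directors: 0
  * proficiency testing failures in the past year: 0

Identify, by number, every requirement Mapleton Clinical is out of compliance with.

6, 7

1. personnel competency assessment 248 days ago vs limit 270 → met
2. condition 'handles select agents' does not hold → requirement n/a → met
3. proficiency testing failures in the past year 0 ≤ 1 → met
4. quality-control review 115 days ago vs limit 120 → met
5. condition 'performs high-complexity testing' does not hold → requirement n/a → met
6. qualified laboratory directors 0 < 2 → not met
7. open corrective-action items 3 > 1 → not met
Not met: 6, 7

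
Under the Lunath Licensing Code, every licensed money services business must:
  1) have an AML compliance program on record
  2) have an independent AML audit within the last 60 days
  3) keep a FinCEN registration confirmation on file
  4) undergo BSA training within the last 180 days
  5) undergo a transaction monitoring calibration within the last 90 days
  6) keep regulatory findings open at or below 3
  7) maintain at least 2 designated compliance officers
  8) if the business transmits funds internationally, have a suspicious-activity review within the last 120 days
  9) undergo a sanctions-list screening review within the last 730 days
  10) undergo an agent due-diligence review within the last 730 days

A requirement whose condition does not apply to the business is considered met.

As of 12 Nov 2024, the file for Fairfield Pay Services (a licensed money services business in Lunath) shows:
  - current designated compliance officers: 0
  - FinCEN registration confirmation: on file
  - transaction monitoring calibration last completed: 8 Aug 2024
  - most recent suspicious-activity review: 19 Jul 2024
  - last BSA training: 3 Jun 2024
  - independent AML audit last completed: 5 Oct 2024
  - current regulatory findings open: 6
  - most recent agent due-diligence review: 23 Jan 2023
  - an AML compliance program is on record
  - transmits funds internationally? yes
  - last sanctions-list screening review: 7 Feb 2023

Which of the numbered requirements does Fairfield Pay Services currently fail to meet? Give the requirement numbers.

1. AML compliance program present → met
2. independent AML audit 38 days ago vs limit 60 → met
3. FinCEN registration confirmation present → met
4. BSA training 162 days ago vs limit 180 → met
5. transaction monitoring calibration 96 days ago vs limit 90 → not met
6. regulatory findings open 6 > 3 → not met
7. designated compliance officers 0 < 2 → not met
8. condition 'transmits funds internationally' holds; suspicious-activity review 116 days ago vs limit 120 → met
9. sanctions-list screening review 644 days ago vs limit 730 → met
10. agent due-diligence review 659 days ago vs limit 730 → met
Not met: 5, 6, 7

5, 6, 7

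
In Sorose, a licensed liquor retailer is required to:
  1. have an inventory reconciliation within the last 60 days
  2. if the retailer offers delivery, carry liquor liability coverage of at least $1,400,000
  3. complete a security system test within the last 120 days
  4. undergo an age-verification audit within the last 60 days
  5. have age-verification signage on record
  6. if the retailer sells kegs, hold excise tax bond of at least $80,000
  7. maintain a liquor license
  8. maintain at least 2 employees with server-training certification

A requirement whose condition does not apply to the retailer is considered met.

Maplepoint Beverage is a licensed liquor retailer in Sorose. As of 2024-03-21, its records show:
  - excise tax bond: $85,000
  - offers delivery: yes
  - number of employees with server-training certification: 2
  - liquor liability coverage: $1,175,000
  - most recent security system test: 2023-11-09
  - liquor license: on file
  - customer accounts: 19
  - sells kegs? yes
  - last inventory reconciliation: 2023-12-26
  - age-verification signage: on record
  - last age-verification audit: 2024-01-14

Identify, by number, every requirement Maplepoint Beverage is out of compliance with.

1, 2, 3, 4

1. inventory reconciliation 86 days ago vs limit 60 → not met
2. condition 'offers delivery' holds; liquor liability coverage $1,175,000 < $1,400,000 → not met
3. security system test 133 days ago vs limit 120 → not met
4. age-verification audit 67 days ago vs limit 60 → not met
5. age-verification signage present → met
6. condition 'sells kegs' holds; excise tax bond $85,000 ≥ $80,000 → met
7. liquor license present → met
8. employees with server-training certification 2 ≥ 2 → met
Not met: 1, 2, 3, 4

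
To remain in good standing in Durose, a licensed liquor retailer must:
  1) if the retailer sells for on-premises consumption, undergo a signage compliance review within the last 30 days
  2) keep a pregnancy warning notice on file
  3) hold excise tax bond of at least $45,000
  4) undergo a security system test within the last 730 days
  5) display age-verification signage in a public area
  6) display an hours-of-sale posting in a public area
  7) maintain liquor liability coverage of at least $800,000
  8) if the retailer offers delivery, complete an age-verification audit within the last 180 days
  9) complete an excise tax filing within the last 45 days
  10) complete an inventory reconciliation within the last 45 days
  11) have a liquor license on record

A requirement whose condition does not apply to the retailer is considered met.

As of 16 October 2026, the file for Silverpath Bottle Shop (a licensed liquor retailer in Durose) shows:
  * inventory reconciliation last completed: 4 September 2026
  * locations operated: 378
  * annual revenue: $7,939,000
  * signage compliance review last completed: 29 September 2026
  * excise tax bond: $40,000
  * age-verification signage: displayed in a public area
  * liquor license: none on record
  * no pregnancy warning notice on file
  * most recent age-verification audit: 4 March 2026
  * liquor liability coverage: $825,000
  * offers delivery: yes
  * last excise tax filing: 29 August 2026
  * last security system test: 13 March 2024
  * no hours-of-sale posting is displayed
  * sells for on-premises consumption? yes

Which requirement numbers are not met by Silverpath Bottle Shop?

2, 3, 4, 6, 8, 9, 11

1. condition 'sells for on-premises consumption' holds; signage compliance review 17 days ago vs limit 30 → met
2. pregnancy warning notice absent → not met
3. excise tax bond $40,000 < $45,000 → not met
4. security system test 947 days ago vs limit 730 → not met
5. age-verification signage present → met
6. hours-of-sale posting absent → not met
7. liquor liability coverage $825,000 ≥ $800,000 → met
8. condition 'offers delivery' holds; age-verification audit 226 days ago vs limit 180 → not met
9. excise tax filing 48 days ago vs limit 45 → not met
10. inventory reconciliation 42 days ago vs limit 45 → met
11. liquor license absent → not met
Not met: 2, 3, 4, 6, 8, 9, 11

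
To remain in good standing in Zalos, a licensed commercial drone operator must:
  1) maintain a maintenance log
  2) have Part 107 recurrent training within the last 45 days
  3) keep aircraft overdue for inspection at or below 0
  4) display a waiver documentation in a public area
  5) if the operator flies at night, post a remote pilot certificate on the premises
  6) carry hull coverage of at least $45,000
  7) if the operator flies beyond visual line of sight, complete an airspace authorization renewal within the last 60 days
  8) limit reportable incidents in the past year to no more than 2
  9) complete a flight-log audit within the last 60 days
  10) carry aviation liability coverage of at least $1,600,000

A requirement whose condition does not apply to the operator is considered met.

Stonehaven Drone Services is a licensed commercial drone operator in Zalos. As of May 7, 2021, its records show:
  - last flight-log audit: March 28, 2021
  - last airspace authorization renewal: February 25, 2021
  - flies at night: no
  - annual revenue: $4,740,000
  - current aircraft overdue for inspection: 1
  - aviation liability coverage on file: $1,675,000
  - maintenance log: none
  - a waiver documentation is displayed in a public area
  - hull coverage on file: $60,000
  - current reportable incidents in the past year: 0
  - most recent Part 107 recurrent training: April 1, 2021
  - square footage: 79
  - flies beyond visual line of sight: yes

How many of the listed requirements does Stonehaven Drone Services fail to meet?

1. maintenance log absent → not met
2. Part 107 recurrent training 36 days ago vs limit 45 → met
3. aircraft overdue for inspection 1 > 0 → not met
4. waiver documentation present → met
5. condition 'flies at night' does not hold → requirement n/a → met
6. hull coverage $60,000 ≥ $45,000 → met
7. condition 'flies beyond visual line of sight' holds; airspace authorization renewal 71 days ago vs limit 60 → not met
8. reportable incidents in the past year 0 ≤ 2 → met
9. flight-log audit 40 days ago vs limit 60 → met
10. aviation liability coverage $1,675,000 ≥ $1,600,000 → met
Not met: 3 of 10

3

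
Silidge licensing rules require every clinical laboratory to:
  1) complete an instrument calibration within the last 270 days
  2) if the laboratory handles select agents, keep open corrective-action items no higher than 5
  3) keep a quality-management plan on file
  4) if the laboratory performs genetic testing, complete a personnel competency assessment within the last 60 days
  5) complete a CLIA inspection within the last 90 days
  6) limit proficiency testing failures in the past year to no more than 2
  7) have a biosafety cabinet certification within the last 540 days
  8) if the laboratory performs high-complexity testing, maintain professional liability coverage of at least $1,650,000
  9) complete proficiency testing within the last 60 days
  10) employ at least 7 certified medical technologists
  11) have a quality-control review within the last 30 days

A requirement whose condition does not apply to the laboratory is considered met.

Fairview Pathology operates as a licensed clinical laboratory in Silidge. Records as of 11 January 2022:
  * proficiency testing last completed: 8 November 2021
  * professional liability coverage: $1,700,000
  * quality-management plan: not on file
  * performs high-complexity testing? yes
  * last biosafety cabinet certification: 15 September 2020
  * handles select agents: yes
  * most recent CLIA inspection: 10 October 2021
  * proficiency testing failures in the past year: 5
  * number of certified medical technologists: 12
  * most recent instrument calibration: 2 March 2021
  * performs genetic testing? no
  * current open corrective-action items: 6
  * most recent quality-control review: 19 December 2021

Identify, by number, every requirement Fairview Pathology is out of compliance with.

1, 2, 3, 5, 6, 9

1. instrument calibration 315 days ago vs limit 270 → not met
2. condition 'handles select agents' holds; open corrective-action items 6 > 5 → not met
3. quality-management plan absent → not met
4. condition 'performs genetic testing' does not hold → requirement n/a → met
5. CLIA inspection 93 days ago vs limit 90 → not met
6. proficiency testing failures in the past year 5 > 2 → not met
7. biosafety cabinet certification 483 days ago vs limit 540 → met
8. condition 'performs high-complexity testing' holds; professional liability coverage $1,700,000 ≥ $1,650,000 → met
9. proficiency testing 64 days ago vs limit 60 → not met
10. certified medical technologists 12 ≥ 7 → met
11. quality-control review 23 days ago vs limit 30 → met
Not met: 1, 2, 3, 5, 6, 9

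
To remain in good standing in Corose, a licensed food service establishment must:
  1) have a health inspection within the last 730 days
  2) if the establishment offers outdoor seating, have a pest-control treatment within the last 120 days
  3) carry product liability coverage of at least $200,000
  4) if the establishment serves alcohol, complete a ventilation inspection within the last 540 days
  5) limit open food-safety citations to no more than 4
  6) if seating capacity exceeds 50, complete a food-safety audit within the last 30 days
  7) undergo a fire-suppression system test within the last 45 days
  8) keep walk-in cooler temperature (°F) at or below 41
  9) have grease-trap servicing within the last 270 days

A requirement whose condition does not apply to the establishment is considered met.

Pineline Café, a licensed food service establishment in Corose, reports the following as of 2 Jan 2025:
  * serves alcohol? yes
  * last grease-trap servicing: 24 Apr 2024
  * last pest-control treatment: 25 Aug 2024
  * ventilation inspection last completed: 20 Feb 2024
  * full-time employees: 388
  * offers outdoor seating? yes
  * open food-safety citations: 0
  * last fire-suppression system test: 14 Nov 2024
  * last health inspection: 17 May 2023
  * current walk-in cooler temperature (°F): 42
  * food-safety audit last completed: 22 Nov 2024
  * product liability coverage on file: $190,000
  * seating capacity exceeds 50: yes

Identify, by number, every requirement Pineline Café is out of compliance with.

2, 3, 6, 7, 8

1. health inspection 596 days ago vs limit 730 → met
2. condition 'offers outdoor seating' holds; pest-control treatment 130 days ago vs limit 120 → not met
3. product liability coverage $190,000 < $200,000 → not met
4. condition 'serves alcohol' holds; ventilation inspection 317 days ago vs limit 540 → met
5. open food-safety citations 0 ≤ 4 → met
6. condition 'seating capacity exceeds 50' holds; food-safety audit 41 days ago vs limit 30 → not met
7. fire-suppression system test 49 days ago vs limit 45 → not met
8. walk-in cooler temperature (°F) 42 > 41 → not met
9. grease-trap servicing 253 days ago vs limit 270 → met
Not met: 2, 3, 6, 7, 8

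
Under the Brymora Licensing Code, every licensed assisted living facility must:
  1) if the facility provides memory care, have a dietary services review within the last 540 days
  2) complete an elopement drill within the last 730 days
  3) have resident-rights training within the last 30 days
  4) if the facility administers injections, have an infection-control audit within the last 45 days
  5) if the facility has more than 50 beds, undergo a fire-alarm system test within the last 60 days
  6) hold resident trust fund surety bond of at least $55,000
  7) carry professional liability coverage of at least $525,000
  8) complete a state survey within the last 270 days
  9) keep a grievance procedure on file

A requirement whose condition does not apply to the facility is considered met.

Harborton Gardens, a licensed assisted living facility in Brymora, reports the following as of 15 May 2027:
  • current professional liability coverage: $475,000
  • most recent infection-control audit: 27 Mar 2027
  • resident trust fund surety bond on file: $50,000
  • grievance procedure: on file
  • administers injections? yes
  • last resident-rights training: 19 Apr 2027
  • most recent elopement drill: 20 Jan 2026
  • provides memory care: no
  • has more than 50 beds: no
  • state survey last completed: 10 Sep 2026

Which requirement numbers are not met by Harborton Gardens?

4, 6, 7

1. condition 'provides memory care' does not hold → requirement n/a → met
2. elopement drill 480 days ago vs limit 730 → met
3. resident-rights training 26 days ago vs limit 30 → met
4. condition 'administers injections' holds; infection-control audit 49 days ago vs limit 45 → not met
5. condition 'has more than 50 beds' does not hold → requirement n/a → met
6. resident trust fund surety bond $50,000 < $55,000 → not met
7. professional liability coverage $475,000 < $525,000 → not met
8. state survey 247 days ago vs limit 270 → met
9. grievance procedure present → met
Not met: 4, 6, 7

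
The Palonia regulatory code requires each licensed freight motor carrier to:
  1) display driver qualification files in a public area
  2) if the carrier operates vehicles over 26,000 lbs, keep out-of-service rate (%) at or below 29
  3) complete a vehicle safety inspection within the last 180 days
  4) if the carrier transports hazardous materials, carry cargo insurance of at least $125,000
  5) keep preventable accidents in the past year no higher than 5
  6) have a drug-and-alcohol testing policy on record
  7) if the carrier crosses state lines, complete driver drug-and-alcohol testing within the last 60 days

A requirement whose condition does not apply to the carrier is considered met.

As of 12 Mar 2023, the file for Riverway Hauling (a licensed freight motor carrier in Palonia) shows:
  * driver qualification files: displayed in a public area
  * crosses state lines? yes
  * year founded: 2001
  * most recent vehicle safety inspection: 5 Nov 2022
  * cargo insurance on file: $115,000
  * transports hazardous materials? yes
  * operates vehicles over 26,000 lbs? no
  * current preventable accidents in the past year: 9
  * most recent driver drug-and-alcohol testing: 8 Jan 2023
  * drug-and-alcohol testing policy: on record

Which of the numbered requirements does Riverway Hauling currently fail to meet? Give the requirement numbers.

4, 5, 7

1. driver qualification files present → met
2. condition 'operates vehicles over 26,000 lbs' does not hold → requirement n/a → met
3. vehicle safety inspection 127 days ago vs limit 180 → met
4. condition 'transports hazardous materials' holds; cargo insurance $115,000 < $125,000 → not met
5. preventable accidents in the past year 9 > 5 → not met
6. drug-and-alcohol testing policy present → met
7. condition 'crosses state lines' holds; driver drug-and-alcohol testing 63 days ago vs limit 60 → not met
Not met: 4, 5, 7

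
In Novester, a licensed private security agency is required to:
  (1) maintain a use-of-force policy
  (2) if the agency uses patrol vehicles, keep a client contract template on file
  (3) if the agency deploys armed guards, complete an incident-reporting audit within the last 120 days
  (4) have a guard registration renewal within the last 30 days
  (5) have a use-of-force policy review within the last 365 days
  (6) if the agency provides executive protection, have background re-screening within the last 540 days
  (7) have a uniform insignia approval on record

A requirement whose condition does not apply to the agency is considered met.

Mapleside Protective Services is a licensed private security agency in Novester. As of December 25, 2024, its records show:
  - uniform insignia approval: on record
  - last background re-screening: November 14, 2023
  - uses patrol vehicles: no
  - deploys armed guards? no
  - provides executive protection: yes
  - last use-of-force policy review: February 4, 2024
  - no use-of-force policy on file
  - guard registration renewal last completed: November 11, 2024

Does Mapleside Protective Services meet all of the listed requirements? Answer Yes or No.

No

1. use-of-force policy absent → not met
2. condition 'uses patrol vehicles' does not hold → requirement n/a → met
3. condition 'deploys armed guards' does not hold → requirement n/a → met
4. guard registration renewal 44 days ago vs limit 30 → not met
5. use-of-force policy review 325 days ago vs limit 365 → met
6. condition 'provides executive protection' holds; background re-screening 407 days ago vs limit 540 → met
7. uniform insignia approval present → met
Not met: 1, 4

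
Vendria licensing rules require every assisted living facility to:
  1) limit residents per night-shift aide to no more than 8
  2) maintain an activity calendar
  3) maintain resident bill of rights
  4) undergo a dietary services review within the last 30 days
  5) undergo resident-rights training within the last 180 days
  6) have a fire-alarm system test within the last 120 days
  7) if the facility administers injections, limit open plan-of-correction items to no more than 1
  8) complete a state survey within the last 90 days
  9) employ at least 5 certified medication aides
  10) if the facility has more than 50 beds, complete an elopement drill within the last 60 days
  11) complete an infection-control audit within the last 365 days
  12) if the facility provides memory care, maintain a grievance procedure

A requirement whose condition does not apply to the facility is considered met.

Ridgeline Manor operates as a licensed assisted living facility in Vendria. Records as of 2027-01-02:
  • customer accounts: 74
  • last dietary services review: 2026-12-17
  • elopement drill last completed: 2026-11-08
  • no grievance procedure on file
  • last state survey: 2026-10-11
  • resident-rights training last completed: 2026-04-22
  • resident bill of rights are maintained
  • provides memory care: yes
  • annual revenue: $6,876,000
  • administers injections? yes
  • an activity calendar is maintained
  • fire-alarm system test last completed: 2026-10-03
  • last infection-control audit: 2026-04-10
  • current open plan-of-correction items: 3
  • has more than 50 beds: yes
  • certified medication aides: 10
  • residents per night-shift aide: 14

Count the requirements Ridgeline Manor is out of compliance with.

4

1. residents per night-shift aide 14 > 8 → not met
2. activity calendar present → met
3. resident bill of rights present → met
4. dietary services review 16 days ago vs limit 30 → met
5. resident-rights training 255 days ago vs limit 180 → not met
6. fire-alarm system test 91 days ago vs limit 120 → met
7. condition 'administers injections' holds; open plan-of-correction items 3 > 1 → not met
8. state survey 83 days ago vs limit 90 → met
9. certified medication aides 10 ≥ 5 → met
10. condition 'has more than 50 beds' holds; elopement drill 55 days ago vs limit 60 → met
11. infection-control audit 267 days ago vs limit 365 → met
12. condition 'provides memory care' holds; grievance procedure absent → not met
Not met: 4 of 12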